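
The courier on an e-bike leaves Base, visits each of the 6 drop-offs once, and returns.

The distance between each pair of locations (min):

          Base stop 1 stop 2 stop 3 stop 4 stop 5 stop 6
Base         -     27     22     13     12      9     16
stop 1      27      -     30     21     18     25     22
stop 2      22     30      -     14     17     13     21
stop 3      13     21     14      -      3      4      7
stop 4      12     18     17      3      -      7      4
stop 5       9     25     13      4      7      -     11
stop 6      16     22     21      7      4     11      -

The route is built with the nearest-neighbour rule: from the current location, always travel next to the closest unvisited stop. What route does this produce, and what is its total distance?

Total distance 98 min via the nearest-neighbour route Base → stop 5 → stop 3 → stop 4 → stop 6 → stop 2 → stop 1 → Base.

Base → [stop 5:9 / stop 4:12 / stop 3:13 / stop 6:16 / stop 2:22 / stop 1:27] → stop 5 (9)
stop 5 → [stop 3:4 / stop 4:7 / stop 6:11 / stop 2:13 / stop 1:25] → stop 3 (4)
stop 3 → [stop 4:3 / stop 6:7 / stop 2:14 / stop 1:21] → stop 4 (3)
stop 4 → [stop 6:4 / stop 2:17 / stop 1:18] → stop 6 (4)
stop 6 → [stop 2:21 / stop 1:22] → stop 2 (21)
stop 2 → [stop 1:30] → stop 1 (30)
Return stop 1→Base: 27.
Total = 9 + 4 + 3 + 4 + 21 + 30 + 27 = 98.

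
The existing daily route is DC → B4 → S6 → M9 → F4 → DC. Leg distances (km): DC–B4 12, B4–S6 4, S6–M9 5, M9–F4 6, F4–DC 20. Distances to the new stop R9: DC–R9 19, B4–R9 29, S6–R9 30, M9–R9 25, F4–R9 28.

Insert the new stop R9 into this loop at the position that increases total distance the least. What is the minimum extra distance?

+27 km — insert R9 between F4 and DC.

Insertion cost between consecutive stops i–j is d(i,R9) + d(R9,j) − d(i,j):
  between DC and B4: 19 + 29 − 12 = 36
  between B4 and S6: 29 + 30 − 4 = 55
  between S6 and M9: 30 + 25 − 5 = 50
  between M9 and F4: 25 + 28 − 6 = 47
  between F4 and DC: 28 + 19 − 20 = 27
Cheapest insertion is between F4 and DC, adding 27.
New total = 47 + 27 = 74.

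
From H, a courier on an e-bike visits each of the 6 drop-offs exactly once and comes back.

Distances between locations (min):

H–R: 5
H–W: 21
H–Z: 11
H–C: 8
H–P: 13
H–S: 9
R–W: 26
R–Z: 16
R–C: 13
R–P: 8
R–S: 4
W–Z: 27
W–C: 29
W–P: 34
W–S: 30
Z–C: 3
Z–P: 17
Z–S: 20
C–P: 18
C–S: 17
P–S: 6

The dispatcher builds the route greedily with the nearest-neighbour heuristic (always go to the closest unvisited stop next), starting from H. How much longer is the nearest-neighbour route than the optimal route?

H: R=5, C=8, S=9, Z=11, P=13, W=21 ⇒ R
R: S=4, P=8, C=13, Z=16, W=26 ⇒ S
S: P=6, C=17, Z=20, W=30 ⇒ P
P: Z=17, C=18, W=34 ⇒ Z
Z: C=3, W=27 ⇒ C
C: W=29 ⇒ W
NN route H → R → S → P → Z → C → W → H costs 85.
Optimal: H → R → S → P → C → Z → W → H costs 84 (by enumerating all 360 distinct tours).
Excess = 85 − 84 = 1.

The nearest-neighbour route is 1 min longer than optimal.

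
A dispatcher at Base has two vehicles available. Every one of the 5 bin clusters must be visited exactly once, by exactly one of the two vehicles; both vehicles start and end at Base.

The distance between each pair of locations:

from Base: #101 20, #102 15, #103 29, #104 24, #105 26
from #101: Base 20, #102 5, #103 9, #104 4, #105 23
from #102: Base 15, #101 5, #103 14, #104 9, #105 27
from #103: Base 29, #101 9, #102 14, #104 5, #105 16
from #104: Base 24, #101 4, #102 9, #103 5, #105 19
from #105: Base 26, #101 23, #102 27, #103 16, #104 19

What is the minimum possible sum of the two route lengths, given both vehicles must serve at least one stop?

Check every non-empty split of the stops between the two vehicles; for each half take its own optimal tour:
  {#101} + {#102, #103, #104, #105}: 40 + 71 = 111
  {#102} + {#101, #103, #104, #105}: 30 + 71 = 101
  {#101, #102} + {#103, #104, #105}: 40 + 71 = 111
  {#103} + {#101, #102, #104, #105}: 58 + 69 = 127
  {#101, #103} + {#102, #104, #105}: 58 + 69 = 127
  {#102, #103} + {#101, #104, #105}: 58 + 69 = 127
  … (15 splits in total)
Best: vehicle 1 Base → #102 → Base = 30; vehicle 2 Base → #101 → #104 → #103 → #105 → Base = 71; combined 101.

Minimum combined distance: 101.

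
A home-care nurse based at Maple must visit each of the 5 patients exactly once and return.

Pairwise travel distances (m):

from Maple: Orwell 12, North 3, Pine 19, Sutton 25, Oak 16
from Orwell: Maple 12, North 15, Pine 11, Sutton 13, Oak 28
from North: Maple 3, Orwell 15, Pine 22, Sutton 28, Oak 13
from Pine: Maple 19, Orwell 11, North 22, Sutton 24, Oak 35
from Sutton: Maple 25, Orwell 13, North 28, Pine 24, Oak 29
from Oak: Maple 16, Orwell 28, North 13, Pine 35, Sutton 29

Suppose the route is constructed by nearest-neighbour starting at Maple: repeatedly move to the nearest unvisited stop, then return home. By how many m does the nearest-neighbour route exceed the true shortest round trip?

Maple: North=3, Orwell=12, Oak=16, Pine=19, Sutton=25 ⇒ North
North: Oak=13, Orwell=15, Pine=22, Sutton=28 ⇒ Oak
Oak: Orwell=28, Sutton=29, Pine=35 ⇒ Orwell
Orwell: Pine=11, Sutton=13 ⇒ Pine
Pine: Sutton=24 ⇒ Sutton
NN route Maple → North → Oak → Orwell → Pine → Sutton → Maple costs 104.
Optimal: Maple → North → Oak → Sutton → Orwell → Pine → Maple costs 88 (by enumerating all 60 distinct tours).
Excess = 104 − 88 = 16.

16 m longer than the optimal tour.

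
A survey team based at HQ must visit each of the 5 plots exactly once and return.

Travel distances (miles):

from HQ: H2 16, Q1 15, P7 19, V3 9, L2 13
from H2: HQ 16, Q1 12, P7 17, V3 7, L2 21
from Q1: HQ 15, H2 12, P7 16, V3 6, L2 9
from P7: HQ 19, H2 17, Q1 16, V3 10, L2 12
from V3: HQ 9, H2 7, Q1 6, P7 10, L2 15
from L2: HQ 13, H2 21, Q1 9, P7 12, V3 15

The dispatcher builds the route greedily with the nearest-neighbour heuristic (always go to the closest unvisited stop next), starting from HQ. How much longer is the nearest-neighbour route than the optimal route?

HQ: V3=9, L2=13, Q1=15, H2=16, P7=19 ⇒ V3
V3: Q1=6, H2=7, P7=10, L2=15 ⇒ Q1
Q1: L2=9, H2=12, P7=16 ⇒ L2
L2: P7=12, H2=21 ⇒ P7
P7: H2=17 ⇒ H2
NN route HQ → V3 → Q1 → L2 → P7 → H2 → HQ costs 69.
Optimal: HQ → H2 → Q1 → L2 → P7 → V3 → HQ costs 68 (by enumerating all 60 distinct tours).
Excess = 69 − 68 = 1.

1 miles longer than the optimal tour.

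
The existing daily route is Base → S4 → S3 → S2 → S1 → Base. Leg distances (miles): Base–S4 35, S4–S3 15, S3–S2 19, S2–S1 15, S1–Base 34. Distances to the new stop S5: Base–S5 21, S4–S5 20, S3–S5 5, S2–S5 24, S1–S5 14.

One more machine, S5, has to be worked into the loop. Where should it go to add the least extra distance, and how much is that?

Minimum extra distance: 1 miles, inserting S5 between S1 and Base.

Insertion cost between consecutive stops i–j is d(i,S5) + d(S5,j) − d(i,j):
  between Base and S4: 21 + 20 − 35 = 6
  between S4 and S3: 20 + 5 − 15 = 10
  between S3 and S2: 5 + 24 − 19 = 10
  between S2 and S1: 24 + 14 − 15 = 23
  between S1 and Base: 14 + 21 − 34 = 1
Cheapest insertion is between S1 and Base, adding 1.
New total = 118 + 1 = 119.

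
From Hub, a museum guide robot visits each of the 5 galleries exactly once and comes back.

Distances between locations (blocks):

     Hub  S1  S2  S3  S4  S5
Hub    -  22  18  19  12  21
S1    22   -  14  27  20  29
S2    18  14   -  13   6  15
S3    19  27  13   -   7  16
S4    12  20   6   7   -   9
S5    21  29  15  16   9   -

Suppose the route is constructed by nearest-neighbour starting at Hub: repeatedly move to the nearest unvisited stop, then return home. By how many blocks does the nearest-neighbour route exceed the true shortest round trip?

The nearest-neighbour route is 12 blocks longer than optimal.

Hub: S4=12, S2=18, S3=19, S5=21, S1=22 ⇒ S4
S4: S2=6, S3=7, S5=9, S1=20 ⇒ S2
S2: S3=13, S1=14, S5=15 ⇒ S3
S3: S5=16, S1=27 ⇒ S5
S5: S1=29 ⇒ S1
NN route Hub → S4 → S2 → S3 → S5 → S1 → Hub costs 98.
Optimal: Hub → S1 → S2 → S3 → S4 → S5 → Hub costs 86 (by enumerating all 60 distinct tours).
Excess = 98 − 86 = 12.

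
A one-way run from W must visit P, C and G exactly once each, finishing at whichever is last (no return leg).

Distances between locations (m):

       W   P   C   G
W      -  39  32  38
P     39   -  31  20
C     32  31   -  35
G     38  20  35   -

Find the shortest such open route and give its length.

Minimum one-way distance = 83 m.

There are 3! = 6 possible orderings.
W → P → C → G: 39+31+35 = 105
W → P → G → C: 39+20+35 = 94
W → C → P → G: 32+31+20 = 83
W → C → G → P: 32+35+20 = 87
W → G → P → C: 38+20+31 = 89
W → G → C → P: 38+35+31 = 104
The minimum is 83.
One shortest path: W → C → P → G.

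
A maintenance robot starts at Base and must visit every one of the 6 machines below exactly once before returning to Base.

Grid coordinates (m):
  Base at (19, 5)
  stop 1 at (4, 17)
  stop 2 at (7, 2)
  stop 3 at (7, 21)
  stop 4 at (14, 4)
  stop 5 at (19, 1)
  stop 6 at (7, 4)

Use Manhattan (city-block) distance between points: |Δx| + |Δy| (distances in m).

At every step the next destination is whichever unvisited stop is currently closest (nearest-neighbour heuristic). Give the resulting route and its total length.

Total distance 74 m via the nearest-neighbour route Base → stop 5 → stop 4 → stop 6 → stop 2 → stop 1 → stop 3 → Base.

Base → [stop 5:4 / stop 4:6 / stop 6:13 / stop 2:15 / stop 1:27 / stop 3:28] → stop 5 (4)
stop 5 → [stop 4:8 / stop 2:13 / stop 6:15 / stop 1:31 / stop 3:32] → stop 4 (8)
stop 4 → [stop 6:7 / stop 2:9 / stop 1:23 / stop 3:24] → stop 6 (7)
stop 6 → [stop 2:2 / stop 1:16 / stop 3:17] → stop 2 (2)
stop 2 → [stop 1:18 / stop 3:19] → stop 1 (18)
stop 1 → [stop 3:7] → stop 3 (7)
Return stop 3→Base: 28.
Total = 4 + 8 + 7 + 2 + 18 + 7 + 28 = 74.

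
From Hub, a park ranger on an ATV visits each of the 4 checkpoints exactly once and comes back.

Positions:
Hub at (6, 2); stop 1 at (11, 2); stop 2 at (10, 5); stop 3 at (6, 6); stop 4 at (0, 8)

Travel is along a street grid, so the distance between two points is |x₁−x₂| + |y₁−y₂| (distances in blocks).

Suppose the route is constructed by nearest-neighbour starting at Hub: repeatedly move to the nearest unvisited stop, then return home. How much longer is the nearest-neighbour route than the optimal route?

8 blocks longer than the optimal tour.

From Hub: stop 3=4, stop 1=5, stop 2=7, stop 4=12 → choose stop 3 (4).
From stop 3: stop 2=5, stop 4=8, stop 1=9 → choose stop 2 (5).
From stop 2: stop 1=4, stop 4=13 → choose stop 1 (4).
From stop 1: stop 4=17 → choose stop 4 (17).
NN route Hub → stop 3 → stop 2 → stop 1 → stop 4 → Hub costs 42.
Optimal: Hub → stop 1 → stop 2 → stop 3 → stop 4 → Hub costs 34 (by enumerating all 12 distinct tours).
Excess = 42 − 34 = 8.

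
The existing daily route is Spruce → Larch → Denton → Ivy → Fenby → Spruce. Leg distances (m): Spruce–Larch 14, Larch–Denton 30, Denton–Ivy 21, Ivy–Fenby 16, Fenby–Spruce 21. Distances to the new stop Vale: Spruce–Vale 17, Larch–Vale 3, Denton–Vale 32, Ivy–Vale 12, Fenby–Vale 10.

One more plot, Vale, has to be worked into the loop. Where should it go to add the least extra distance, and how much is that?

Adding 5 m by placing Vale on the Larch–Denton leg.

Insertion cost between consecutive stops i–j is d(i,Vale) + d(Vale,j) − d(i,j):
  between Spruce and Larch: 17 + 3 − 14 = 6
  between Larch and Denton: 3 + 32 − 30 = 5
  between Denton and Ivy: 32 + 12 − 21 = 23
  between Ivy and Fenby: 12 + 10 − 16 = 6
  between Fenby and Spruce: 10 + 17 − 21 = 6
Cheapest insertion is between Larch and Denton, adding 5.
New total = 102 + 5 = 107.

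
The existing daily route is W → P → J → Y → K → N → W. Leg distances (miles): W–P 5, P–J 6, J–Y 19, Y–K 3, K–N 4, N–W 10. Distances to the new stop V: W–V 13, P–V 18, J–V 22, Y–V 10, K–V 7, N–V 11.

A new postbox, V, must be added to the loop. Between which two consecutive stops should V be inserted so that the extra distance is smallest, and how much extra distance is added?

Minimum extra distance: 13 miles, inserting V between J and Y.

Insertion cost between consecutive stops i–j is d(i,V) + d(V,j) − d(i,j):
  between W and P: 13 + 18 − 5 = 26
  between P and J: 18 + 22 − 6 = 34
  between J and Y: 22 + 10 − 19 = 13
  between Y and K: 10 + 7 − 3 = 14
  between K and N: 7 + 11 − 4 = 14
  between N and W: 11 + 13 − 10 = 14
Cheapest insertion is between J and Y, adding 13.
New total = 47 + 13 = 60.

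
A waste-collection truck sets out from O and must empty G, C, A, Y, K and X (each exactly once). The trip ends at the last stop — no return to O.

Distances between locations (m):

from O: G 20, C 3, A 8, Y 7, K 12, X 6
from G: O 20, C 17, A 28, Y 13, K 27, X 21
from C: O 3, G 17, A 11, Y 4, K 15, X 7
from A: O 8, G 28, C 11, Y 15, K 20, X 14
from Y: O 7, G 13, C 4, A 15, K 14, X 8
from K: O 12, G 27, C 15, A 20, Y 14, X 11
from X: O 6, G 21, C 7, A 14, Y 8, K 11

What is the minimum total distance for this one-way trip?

There are 6! = 720 possible orderings.
O - G - C - A - Y - K - X: 20+17+11+15+14+11 = 88
O - G - C - A - Y - X - K: 20+17+11+15+8+11 = 82
O - G - C - A - K - Y - X: 20+17+11+20+14+8 = 90
O - G - C - A - K - X - Y: 20+17+11+20+11+8 = 87
O - G - C - A - X - Y - K: 20+17+11+14+8+14 = 84
O - G - C - A - X - K - Y: 20+17+11+14+11+14 = 87
O - G - C - Y - A - K - X: 20+17+4+15+20+11 = 87
O - G - C - Y - A - X - K: 20+17+4+15+14+11 = 81
… (712 more)
O - A - K - X - C - Y - G: 8+20+11+7+4+13 = 63  ← best
The minimum is 63.
One shortest path: O → A → K → X → C → Y → G.

63 m — the minimum one-way total.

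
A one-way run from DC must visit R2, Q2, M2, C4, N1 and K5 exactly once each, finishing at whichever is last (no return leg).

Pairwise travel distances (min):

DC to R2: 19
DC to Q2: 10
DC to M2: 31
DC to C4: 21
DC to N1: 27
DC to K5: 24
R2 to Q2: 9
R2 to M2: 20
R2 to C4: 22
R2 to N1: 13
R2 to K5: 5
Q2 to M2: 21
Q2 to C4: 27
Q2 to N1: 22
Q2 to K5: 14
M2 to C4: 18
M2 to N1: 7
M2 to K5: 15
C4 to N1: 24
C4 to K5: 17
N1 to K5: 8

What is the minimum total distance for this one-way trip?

There are 6! = 720 possible orderings.
DC → R2 → Q2 → M2 → C4 → N1 → K5: 19+9+21+18+24+8 = 99
DC → R2 → Q2 → M2 → C4 → K5 → N1: 19+9+21+18+17+8 = 92
DC → R2 → Q2 → M2 → N1 → C4 → K5: 19+9+21+7+24+17 = 97
DC → R2 → Q2 → M2 → N1 → K5 → C4: 19+9+21+7+8+17 = 81
DC → R2 → Q2 → M2 → K5 → C4 → N1: 19+9+21+15+17+24 = 105
DC → R2 → Q2 → M2 → K5 → N1 → C4: 19+9+21+15+8+24 = 96
DC → R2 → Q2 → C4 → M2 → N1 → K5: 19+9+27+18+7+8 = 88
DC → R2 → Q2 → C4 → M2 → K5 → N1: 19+9+27+18+15+8 = 96
… (712 more)
DC → Q2 → R2 → K5 → N1 → M2 → C4: 10+9+5+8+7+18 = 57  ← best
The minimum is 57.
One shortest path: DC → Q2 → R2 → K5 → N1 → M2 → C4.

Minimum one-way distance = 57 min.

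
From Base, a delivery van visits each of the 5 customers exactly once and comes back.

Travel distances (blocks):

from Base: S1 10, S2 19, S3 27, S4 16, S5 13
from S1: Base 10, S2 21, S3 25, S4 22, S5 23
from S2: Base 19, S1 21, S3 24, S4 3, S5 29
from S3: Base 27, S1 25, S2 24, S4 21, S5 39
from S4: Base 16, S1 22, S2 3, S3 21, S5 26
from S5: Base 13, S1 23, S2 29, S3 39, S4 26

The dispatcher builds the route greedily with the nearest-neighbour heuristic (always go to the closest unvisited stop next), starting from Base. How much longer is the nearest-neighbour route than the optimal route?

Base: S1=10, S5=13, S4=16, S2=19, S3=27 ⇒ S1
S1: S2=21, S4=22, S5=23, S3=25 ⇒ S2
S2: S4=3, S3=24, S5=29 ⇒ S4
S4: S3=21, S5=26 ⇒ S3
S3: S5=39 ⇒ S5
NN route Base → S1 → S2 → S4 → S3 → S5 → Base costs 107.
Optimal: Base → S1 → S3 → S2 → S4 → S5 → Base costs 101 (by enumerating all 60 distinct tours).
Excess = 107 − 101 = 6.

6 blocks longer than the optimal tour.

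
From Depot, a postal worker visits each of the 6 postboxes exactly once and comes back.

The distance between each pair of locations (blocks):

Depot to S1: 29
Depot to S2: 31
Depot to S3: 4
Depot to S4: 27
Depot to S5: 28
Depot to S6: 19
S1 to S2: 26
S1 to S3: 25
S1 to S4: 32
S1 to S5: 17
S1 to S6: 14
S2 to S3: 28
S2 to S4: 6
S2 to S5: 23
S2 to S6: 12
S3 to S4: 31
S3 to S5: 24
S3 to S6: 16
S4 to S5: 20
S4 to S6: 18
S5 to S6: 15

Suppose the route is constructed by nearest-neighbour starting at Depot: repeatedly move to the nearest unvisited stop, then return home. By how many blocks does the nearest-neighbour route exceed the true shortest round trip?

From Depot: S3=4, S6=19, S4=27, S5=28, S1=29, S2=31 → choose S3 (4).
From S3: S6=16, S5=24, S1=25, S2=28, S4=31 → choose S6 (16).
From S6: S2=12, S1=14, S5=15, S4=18 → choose S2 (12).
From S2: S4=6, S5=23, S1=26 → choose S4 (6).
From S4: S5=20, S1=32 → choose S5 (20).
From S5: S1=17 → choose S1 (17).
NN route Depot → S3 → S6 → S2 → S4 → S5 → S1 → Depot costs 104.
Optimal: Depot → S3 → S1 → S5 → S4 → S2 → S6 → Depot costs 103 (by enumerating all 360 distinct tours).
Excess = 104 − 103 = 1.

1 blocks longer than the optimal tour.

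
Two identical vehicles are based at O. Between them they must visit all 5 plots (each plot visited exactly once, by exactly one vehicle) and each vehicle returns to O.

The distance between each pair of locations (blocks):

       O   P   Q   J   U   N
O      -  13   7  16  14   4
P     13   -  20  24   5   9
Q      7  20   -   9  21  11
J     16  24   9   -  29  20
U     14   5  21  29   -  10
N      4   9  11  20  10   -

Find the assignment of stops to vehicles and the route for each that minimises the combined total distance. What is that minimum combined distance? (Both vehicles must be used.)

Minimum combined distance: 64 blocks.

Try each way of splitting the stops between the two vehicles (each non-empty) and, for each split, find the best tour for each vehicle:
  {P} + {Q, J, U, N}: 26 + 59 = 85
  {Q} + {P, J, U, N}: 14 + 59 = 73
  {P, Q} + {J, U, N}: 40 + 59 = 99
  {J} + {P, Q, U, N}: 32 + 46 = 78
  {P, J} + {Q, U, N}: 53 + 42 = 95
  {Q, J} + {P, U, N}: 32 + 32 = 64
  … (15 splits in total)
Best: vehicle 1 O → Q → J → O = 32; vehicle 2 O → P → U → N → O = 32; combined 64.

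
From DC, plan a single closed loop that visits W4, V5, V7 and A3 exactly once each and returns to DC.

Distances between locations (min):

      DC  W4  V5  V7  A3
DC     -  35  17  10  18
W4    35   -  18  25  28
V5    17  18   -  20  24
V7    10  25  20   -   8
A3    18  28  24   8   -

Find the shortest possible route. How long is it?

Minimum total distance: 81 min.

With 4 stops there are 4!/2 = 12 distinct round trips (a route and its reverse cost the same).
DC→W4→V5→V7→A3→DC: 35+18+20+8+18 = 99
DC→W4→V5→A3→V7→DC: 35+18+24+8+10 = 95
DC→W4→V7→V5→A3→DC: 35+25+20+24+18 = 122
DC→W4→V7→A3→V5→DC: 35+25+8+24+17 = 109
DC→W4→A3→V5→V7→DC: 35+28+24+20+10 = 117
DC→W4→A3→V7→V5→DC: 35+28+8+20+17 = 108
DC→V5→W4→V7→A3→DC: 17+18+25+8+18 = 86
DC→V5→W4→A3→V7→DC: 17+18+28+8+10 = 81
DC→V5→V7→W4→A3→DC: 17+20+25+28+18 = 108
DC→V5→A3→W4→V7→DC: 17+24+28+25+10 = 104
DC→V7→W4→V5→A3→DC: 10+25+18+24+18 = 95
DC→V7→V5→W4→A3→DC: 10+20+18+28+18 = 94
The minimum is 81.
One optimal route: DC → V5 → W4 → A3 → V7 → DC (or its reverse).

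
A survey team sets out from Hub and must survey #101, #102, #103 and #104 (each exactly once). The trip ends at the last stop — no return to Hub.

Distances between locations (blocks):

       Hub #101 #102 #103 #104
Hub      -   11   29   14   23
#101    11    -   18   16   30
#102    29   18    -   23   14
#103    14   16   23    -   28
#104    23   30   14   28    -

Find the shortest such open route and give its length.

Shortest open route: 62 blocks.

There are 4! = 24 possible orderings.
Hub→#101→#102→#103→#104: 11+18+23+28 = 80
Hub→#101→#102→#104→#103: 11+18+14+28 = 71
Hub→#101→#103→#102→#104: 11+16+23+14 = 64
Hub→#101→#103→#104→#102: 11+16+28+14 = 69
Hub→#101→#104→#102→#103: 11+30+14+23 = 78
Hub→#101→#104→#103→#102: 11+30+28+23 = 92
Hub→#102→#101→#103→#104: 29+18+16+28 = 91
Hub→#102→#101→#104→#103: 29+18+30+28 = 105
Hub→#102→#103→#101→#104: 29+23+16+30 = 98
Hub→#102→#103→#104→#101: 29+23+28+30 = 110
Hub→#102→#104→#101→#103: 29+14+30+16 = 89
Hub→#102→#104→#103→#101: 29+14+28+16 = 87
Hub→#103→#101→#102→#104: 14+16+18+14 = 62
Hub→#103→#101→#104→#102: 14+16+30+14 = 74
… (10 more)
The minimum is 62.
One shortest path: Hub → #103 → #101 → #102 → #104.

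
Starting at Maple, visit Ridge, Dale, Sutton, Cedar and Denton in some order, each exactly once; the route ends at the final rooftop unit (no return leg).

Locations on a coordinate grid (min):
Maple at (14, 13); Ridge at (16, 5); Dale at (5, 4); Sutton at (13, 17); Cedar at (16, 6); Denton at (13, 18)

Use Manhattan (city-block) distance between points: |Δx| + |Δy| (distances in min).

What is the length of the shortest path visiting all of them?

Shortest open route: 34 min.

There are 5! = 120 possible orderings.
Maple→Ridge→Dale→Sutton→Cedar→Denton: 10+12+21+14+15 = 72
Maple→Ridge→Dale→Sutton→Denton→Cedar: 10+12+21+1+15 = 59
Maple→Ridge→Dale→Cedar→Sutton→Denton: 10+12+13+14+1 = 50
Maple→Ridge→Dale→Cedar→Denton→Sutton: 10+12+13+15+1 = 51
Maple→Ridge→Dale→Denton→Sutton→Cedar: 10+12+22+1+14 = 59
Maple→Ridge→Dale→Denton→Cedar→Sutton: 10+12+22+15+14 = 73
Maple→Ridge→Sutton→Dale→Cedar→Denton: 10+15+21+13+15 = 74
Maple→Ridge→Sutton→Dale→Denton→Cedar: 10+15+21+22+15 = 83
Maple→Ridge→Sutton→Cedar→Dale→Denton: 10+15+14+13+22 = 74
Maple→Ridge→Sutton→Cedar→Denton→Dale: 10+15+14+15+22 = 76
Maple→Ridge→Sutton→Denton→Dale→Cedar: 10+15+1+22+13 = 61
Maple→Ridge→Sutton→Denton→Cedar→Dale: 10+15+1+15+13 = 54
Maple→Ridge→Cedar→Dale→Sutton→Denton: 10+1+13+21+1 = 46
Maple→Ridge→Cedar→Dale→Denton→Sutton: 10+1+13+22+1 = 47
… (106 more)
Maple→Sutton→Denton→Cedar→Ridge→Dale: 5+1+15+1+12 = 34  ← best
The minimum is 34.
One shortest path: Maple → Sutton → Denton → Cedar → Ridge → Dale.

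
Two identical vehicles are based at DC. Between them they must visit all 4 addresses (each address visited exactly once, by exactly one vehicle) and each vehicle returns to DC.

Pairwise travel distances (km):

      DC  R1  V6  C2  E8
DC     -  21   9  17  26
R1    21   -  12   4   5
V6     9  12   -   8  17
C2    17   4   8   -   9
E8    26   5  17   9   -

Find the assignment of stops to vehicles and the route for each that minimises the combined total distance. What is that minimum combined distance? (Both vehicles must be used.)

Check every non-empty split of the stops between the two vehicles; for each half take its own optimal tour:
  {R1} + {V6, C2, E8}: 42 + 52 = 94
  {V6} + {R1, C2, E8}: 18 + 52 = 70
  {R1, V6} + {C2, E8}: 42 + 52 = 94
  {C2} + {R1, V6, E8}: 34 + 52 = 86
  {R1, C2} + {V6, E8}: 42 + 52 = 94
  {V6, C2} + {R1, E8}: 34 + 52 = 86
  … (7 splits in total)
Best: vehicle 1 DC → V6 → DC = 18; vehicle 2 DC → R1 → E8 → C2 → DC = 52; combined 70.

70 km — the smallest possible combined total.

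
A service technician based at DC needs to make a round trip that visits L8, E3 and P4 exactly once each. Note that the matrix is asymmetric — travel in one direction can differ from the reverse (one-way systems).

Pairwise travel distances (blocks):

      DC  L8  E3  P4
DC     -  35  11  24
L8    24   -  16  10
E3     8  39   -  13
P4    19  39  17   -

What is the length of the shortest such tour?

DC → L8 → E3 → P4 → DC: 35+16+13+19 = 83
DC → L8 → P4 → E3 → DC: 35+10+17+8 = 70
DC → E3 → L8 → P4 → DC: 11+39+10+19 = 79
DC → E3 → P4 → L8 → DC: 11+13+39+24 = 87
DC → P4 → L8 → E3 → DC: 24+39+16+8 = 87
DC → P4 → E3 → L8 → DC: 24+17+39+24 = 104
The minimum is 70.
One optimal route: DC → L8 → P4 → E3 → DC.

Shortest round trip = 70 blocks.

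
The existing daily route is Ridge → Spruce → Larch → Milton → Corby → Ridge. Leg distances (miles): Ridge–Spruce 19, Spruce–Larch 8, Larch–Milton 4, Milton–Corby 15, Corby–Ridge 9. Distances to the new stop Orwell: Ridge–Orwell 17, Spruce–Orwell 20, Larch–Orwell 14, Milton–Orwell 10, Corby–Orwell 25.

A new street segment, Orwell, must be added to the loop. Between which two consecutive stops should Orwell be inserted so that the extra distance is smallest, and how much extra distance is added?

Insertion cost between consecutive stops i–j is d(i,Orwell) + d(Orwell,j) − d(i,j):
  between Ridge and Spruce: 17 + 20 − 19 = 18
  between Spruce and Larch: 20 + 14 − 8 = 26
  between Larch and Milton: 14 + 10 − 4 = 20
  between Milton and Corby: 10 + 25 − 15 = 20
  between Corby and Ridge: 25 + 17 − 9 = 33
Cheapest insertion is between Ridge and Spruce, adding 18.
New total = 55 + 18 = 73.

Minimum extra distance: 18 miles, inserting Orwell between Ridge and Spruce.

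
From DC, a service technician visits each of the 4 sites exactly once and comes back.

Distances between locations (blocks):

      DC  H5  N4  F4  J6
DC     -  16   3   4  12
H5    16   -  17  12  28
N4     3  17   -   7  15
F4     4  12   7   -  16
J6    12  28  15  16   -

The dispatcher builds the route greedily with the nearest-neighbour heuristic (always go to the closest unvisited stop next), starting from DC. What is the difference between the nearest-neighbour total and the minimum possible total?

2 blocks longer than the optimal tour.

DC: N4=3, F4=4, J6=12, H5=16 ⇒ N4
N4: F4=7, J6=15, H5=17 ⇒ F4
F4: H5=12, J6=16 ⇒ H5
H5: J6=28 ⇒ J6
NN route DC → N4 → F4 → H5 → J6 → DC costs 62.
Optimal: DC → N4 → H5 → F4 → J6 → DC costs 60 (by enumerating all 12 distinct tours).
Excess = 62 − 60 = 2.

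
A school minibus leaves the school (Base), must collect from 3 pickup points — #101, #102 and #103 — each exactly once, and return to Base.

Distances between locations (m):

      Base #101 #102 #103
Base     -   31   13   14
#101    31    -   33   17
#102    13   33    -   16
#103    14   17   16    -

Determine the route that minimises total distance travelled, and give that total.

Base - #101 - #102 - #103 - Base: 31+33+16+14 = 94
Base - #101 - #103 - #102 - Base: 31+17+16+13 = 77
Base - #102 - #101 - #103 - Base: 13+33+17+14 = 77
The minimum is 77.
One optimal route: Base → #101 → #103 → #102 → Base (or its reverse).

Shortest round trip = 77 m.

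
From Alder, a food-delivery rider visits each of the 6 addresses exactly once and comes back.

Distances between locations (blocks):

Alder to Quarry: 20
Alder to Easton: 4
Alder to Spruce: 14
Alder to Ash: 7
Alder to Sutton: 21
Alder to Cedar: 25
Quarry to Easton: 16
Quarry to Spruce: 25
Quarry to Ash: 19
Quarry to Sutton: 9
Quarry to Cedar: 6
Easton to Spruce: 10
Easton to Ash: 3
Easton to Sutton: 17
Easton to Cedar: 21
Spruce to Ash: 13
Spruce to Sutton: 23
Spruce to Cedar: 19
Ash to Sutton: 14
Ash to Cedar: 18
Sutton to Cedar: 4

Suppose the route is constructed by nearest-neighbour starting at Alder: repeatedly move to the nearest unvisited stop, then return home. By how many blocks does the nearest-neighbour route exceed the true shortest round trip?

3 blocks longer than the optimal tour.

Alder: Easton=4, Ash=7, Spruce=14, Quarry=20, Sutton=21, Cedar=25 ⇒ Easton
Easton: Ash=3, Spruce=10, Quarry=16, Sutton=17, Cedar=21 ⇒ Ash
Ash: Spruce=13, Sutton=14, Cedar=18, Quarry=19 ⇒ Spruce
Spruce: Cedar=19, Sutton=23, Quarry=25 ⇒ Cedar
Cedar: Sutton=4, Quarry=6 ⇒ Sutton
Sutton: Quarry=9 ⇒ Quarry
NN route Alder → Easton → Ash → Spruce → Cedar → Sutton → Quarry → Alder costs 72.
Optimal: Alder → Easton → Spruce → Cedar → Quarry → Sutton → Ash → Alder costs 69 (by enumerating all 360 distinct tours).
Excess = 72 − 69 = 3.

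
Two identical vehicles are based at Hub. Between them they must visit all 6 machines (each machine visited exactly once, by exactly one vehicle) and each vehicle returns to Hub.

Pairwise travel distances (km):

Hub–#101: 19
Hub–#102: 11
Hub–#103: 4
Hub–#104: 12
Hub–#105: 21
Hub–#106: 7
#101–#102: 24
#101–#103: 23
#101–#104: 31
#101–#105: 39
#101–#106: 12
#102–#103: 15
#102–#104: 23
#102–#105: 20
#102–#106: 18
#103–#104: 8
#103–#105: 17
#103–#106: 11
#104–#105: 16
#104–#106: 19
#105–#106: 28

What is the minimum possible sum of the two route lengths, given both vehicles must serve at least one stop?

There are 2^5 − 1 = 31 ways to divide the 6 stops into two non-empty groups. For each, the best each vehicle can do is its own shortest tour through its group:
  {#101} + {#102, #103, #104, #105, #106}: 38 + 73 = 111
  {#102} + {#101, #103, #104, #105, #106}: 22 + 86 = 108
  {#101, #102} + {#103, #104, #105, #106}: 54 + 63 = 117
  {#103} + {#101, #102, #104, #105, #106}: 8 + 91 = 99
  {#101, #103} + {#102, #104, #105, #106}: 46 + 73 = 119
  {#102, #103} + {#101, #104, #105, #106}: 30 + 86 = 116
  … (31 splits in total)
  {#102, #103, #104, #105} + {#101, #106}: 59 + 38 = 97  ← best
Best: vehicle 1 Hub → #102 → #105 → #104 → #103 → Hub = 59; vehicle 2 Hub → #101 → #106 → Hub = 38; combined 97.

97 km — the smallest possible combined total.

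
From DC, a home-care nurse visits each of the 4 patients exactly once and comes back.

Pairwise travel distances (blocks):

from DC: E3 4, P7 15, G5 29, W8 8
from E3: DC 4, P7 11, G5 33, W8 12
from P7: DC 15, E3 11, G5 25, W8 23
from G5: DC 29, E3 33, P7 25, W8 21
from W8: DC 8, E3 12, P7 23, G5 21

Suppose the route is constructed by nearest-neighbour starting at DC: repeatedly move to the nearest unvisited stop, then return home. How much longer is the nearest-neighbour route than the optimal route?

DC: E3=4, W8=8, P7=15, G5=29 ⇒ E3
E3: P7=11, W8=12, G5=33 ⇒ P7
P7: W8=23, G5=25 ⇒ W8
W8: G5=21 ⇒ G5
NN route DC → E3 → P7 → W8 → G5 → DC costs 88.
Optimal: DC → E3 → P7 → G5 → W8 → DC costs 69 (by enumerating all 12 distinct tours).
Excess = 88 − 69 = 19.

The nearest-neighbour route is 19 blocks longer than optimal.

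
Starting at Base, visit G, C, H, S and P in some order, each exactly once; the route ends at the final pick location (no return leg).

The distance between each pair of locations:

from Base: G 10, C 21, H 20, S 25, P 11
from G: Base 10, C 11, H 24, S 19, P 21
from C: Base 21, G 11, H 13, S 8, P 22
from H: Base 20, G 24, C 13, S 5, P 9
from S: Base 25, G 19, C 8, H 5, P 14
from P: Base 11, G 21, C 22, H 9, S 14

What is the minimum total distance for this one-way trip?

There are 5! = 120 possible orderings.
Base→G→C→H→S→P: 10+11+13+5+14 = 53
Base→G→C→H→P→S: 10+11+13+9+14 = 57
Base→G→C→S→H→P: 10+11+8+5+9 = 43
Base→G→C→S→P→H: 10+11+8+14+9 = 52
Base→G→C→P→H→S: 10+11+22+9+5 = 57
Base→G→C→P→S→H: 10+11+22+14+5 = 62
Base→G→H→C→S→P: 10+24+13+8+14 = 69
Base→G→H→C→P→S: 10+24+13+22+14 = 83
Base→G→H→S→C→P: 10+24+5+8+22 = 69
Base→G→H→S→P→C: 10+24+5+14+22 = 75
Base→G→H→P→C→S: 10+24+9+22+8 = 73
Base→G→H→P→S→C: 10+24+9+14+8 = 65
Base→G→S→C→H→P: 10+19+8+13+9 = 59
Base→G→S→C→P→H: 10+19+8+22+9 = 68
… (106 more)
The minimum is 43.
One shortest path: Base → G → C → S → H → P.

43 — the minimum one-way total.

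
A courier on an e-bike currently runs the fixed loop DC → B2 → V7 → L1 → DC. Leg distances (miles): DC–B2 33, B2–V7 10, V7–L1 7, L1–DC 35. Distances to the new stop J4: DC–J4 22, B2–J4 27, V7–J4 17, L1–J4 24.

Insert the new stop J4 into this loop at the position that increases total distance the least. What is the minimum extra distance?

Insertion cost between consecutive stops i–j is d(i,J4) + d(J4,j) − d(i,j):
  between DC and B2: 22 + 27 − 33 = 16
  between B2 and V7: 27 + 17 − 10 = 34
  between V7 and L1: 17 + 24 − 7 = 34
  between L1 and DC: 24 + 22 − 35 = 11
Cheapest insertion is between L1 and DC, adding 11.
New total = 85 + 11 = 96.

Adding 11 miles by placing J4 on the L1–DC leg.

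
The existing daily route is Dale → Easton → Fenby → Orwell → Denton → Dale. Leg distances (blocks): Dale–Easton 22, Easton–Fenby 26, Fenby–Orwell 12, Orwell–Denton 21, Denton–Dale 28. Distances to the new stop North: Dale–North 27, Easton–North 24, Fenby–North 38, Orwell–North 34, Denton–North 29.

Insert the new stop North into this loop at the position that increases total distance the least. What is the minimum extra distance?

Adding 28 blocks by placing North on the Denton–Dale leg.

Insertion cost between consecutive stops i–j is d(i,North) + d(North,j) − d(i,j):
  between Dale and Easton: 27 + 24 − 22 = 29
  between Easton and Fenby: 24 + 38 − 26 = 36
  between Fenby and Orwell: 38 + 34 − 12 = 60
  between Orwell and Denton: 34 + 29 − 21 = 42
  between Denton and Dale: 29 + 27 − 28 = 28
Cheapest insertion is between Denton and Dale, adding 28.
New total = 109 + 28 = 137.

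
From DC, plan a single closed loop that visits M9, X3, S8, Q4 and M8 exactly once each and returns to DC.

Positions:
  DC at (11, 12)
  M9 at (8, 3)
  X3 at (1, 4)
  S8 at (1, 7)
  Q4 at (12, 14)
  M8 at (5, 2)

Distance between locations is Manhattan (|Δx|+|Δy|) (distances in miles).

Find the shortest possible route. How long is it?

DC - M9 - X3 - S8 - Q4 - M8 - DC: 12+8+3+18+19+16 = 76
DC - M9 - X3 - S8 - M8 - Q4 - DC: 12+8+3+9+19+3 = 54
DC - M9 - X3 - Q4 - S8 - M8 - DC: 12+8+21+18+9+16 = 84
DC - M9 - X3 - Q4 - M8 - S8 - DC: 12+8+21+19+9+15 = 84
DC - M9 - X3 - M8 - S8 - Q4 - DC: 12+8+6+9+18+3 = 56
DC - M9 - X3 - M8 - Q4 - S8 - DC: 12+8+6+19+18+15 = 78
DC - M9 - S8 - X3 - Q4 - M8 - DC: 12+11+3+21+19+16 = 82
DC - M9 - S8 - X3 - M8 - Q4 - DC: 12+11+3+6+19+3 = 54
DC - M9 - S8 - Q4 - X3 - M8 - DC: 12+11+18+21+6+16 = 84
DC - M9 - S8 - Q4 - M8 - X3 - DC: 12+11+18+19+6+18 = 84
DC - M9 - S8 - M8 - X3 - Q4 - DC: 12+11+9+6+21+3 = 62
DC - M9 - S8 - M8 - Q4 - X3 - DC: 12+11+9+19+21+18 = 90
DC - M9 - Q4 - X3 - S8 - M8 - DC: 12+15+21+3+9+16 = 76
DC - M9 - Q4 - X3 - M8 - S8 - DC: 12+15+21+6+9+15 = 78
… (46 more)
DC - M9 - M8 - X3 - S8 - Q4 - DC: 12+4+6+3+18+3 = 46  ← best
The minimum is 46.
One optimal route: DC → M9 → M8 → X3 → S8 → Q4 → DC (or its reverse).

Shortest round trip = 46 miles.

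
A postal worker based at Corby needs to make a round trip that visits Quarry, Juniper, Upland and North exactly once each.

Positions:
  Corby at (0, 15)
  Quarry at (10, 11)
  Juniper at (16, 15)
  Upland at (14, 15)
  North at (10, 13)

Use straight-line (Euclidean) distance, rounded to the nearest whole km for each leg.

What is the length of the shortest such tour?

34 km — the shortest possible round trip.

Corby-Quarry-Juniper-Upland-North-Corby: 11+7+2+4+10 = 34
Corby-Quarry-Juniper-North-Upland-Corby: 11+7+6+4+14 = 42
Corby-Quarry-Upland-Juniper-North-Corby: 11+6+2+6+10 = 35
Corby-Quarry-Upland-North-Juniper-Corby: 11+6+4+6+16 = 43
Corby-Quarry-North-Juniper-Upland-Corby: 11+2+6+2+14 = 35
Corby-Quarry-North-Upland-Juniper-Corby: 11+2+4+2+16 = 35
Corby-Juniper-Quarry-Upland-North-Corby: 16+7+6+4+10 = 43
Corby-Juniper-Quarry-North-Upland-Corby: 16+7+2+4+14 = 43
Corby-Juniper-Upland-Quarry-North-Corby: 16+2+6+2+10 = 36
Corby-Juniper-North-Quarry-Upland-Corby: 16+6+2+6+14 = 44
Corby-Upland-Quarry-Juniper-North-Corby: 14+6+7+6+10 = 43
Corby-Upland-Juniper-Quarry-North-Corby: 14+2+7+2+10 = 35
The minimum is 34.
One optimal route: Corby → Quarry → Juniper → Upland → North → Corby (or its reverse).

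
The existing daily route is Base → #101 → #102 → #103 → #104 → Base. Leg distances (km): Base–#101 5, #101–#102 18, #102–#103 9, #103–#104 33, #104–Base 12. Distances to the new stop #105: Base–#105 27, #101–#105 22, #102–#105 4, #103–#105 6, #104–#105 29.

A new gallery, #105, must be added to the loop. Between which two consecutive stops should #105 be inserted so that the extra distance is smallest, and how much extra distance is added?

Insertion cost between consecutive stops i–j is d(i,#105) + d(#105,j) − d(i,j):
  between Base and #101: 27 + 22 − 5 = 44
  between #101 and #102: 22 + 4 − 18 = 8
  between #102 and #103: 4 + 6 − 9 = 1
  between #103 and #104: 6 + 29 − 33 = 2
  between #104 and Base: 29 + 27 − 12 = 44
Cheapest insertion is between #102 and #103, adding 1.
New total = 77 + 1 = 78.

Adding 1 km by placing #105 on the #102–#103 leg.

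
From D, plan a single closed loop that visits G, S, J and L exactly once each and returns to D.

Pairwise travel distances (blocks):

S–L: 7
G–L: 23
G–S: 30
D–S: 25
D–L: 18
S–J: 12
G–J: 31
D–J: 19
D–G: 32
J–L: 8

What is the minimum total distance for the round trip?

Minimum total distance: 93 blocks.

With 4 stops there are 4!/2 = 12 distinct round trips (a route and its reverse cost the same).
D → G → S → J → L → D: 32+30+12+8+18 = 100
D → G → S → L → J → D: 32+30+7+8+19 = 96
D → G → J → S → L → D: 32+31+12+7+18 = 100
D → G → J → L → S → D: 32+31+8+7+25 = 103
D → G → L → S → J → D: 32+23+7+12+19 = 93
D → G → L → J → S → D: 32+23+8+12+25 = 100
D → S → G → J → L → D: 25+30+31+8+18 = 112
D → S → G → L → J → D: 25+30+23+8+19 = 105
D → S → J → G → L → D: 25+12+31+23+18 = 109
D → S → L → G → J → D: 25+7+23+31+19 = 105
D → J → G → S → L → D: 19+31+30+7+18 = 105
D → J → S → G → L → D: 19+12+30+23+18 = 102
The minimum is 93.
One optimal route: D → G → L → S → J → D (or its reverse).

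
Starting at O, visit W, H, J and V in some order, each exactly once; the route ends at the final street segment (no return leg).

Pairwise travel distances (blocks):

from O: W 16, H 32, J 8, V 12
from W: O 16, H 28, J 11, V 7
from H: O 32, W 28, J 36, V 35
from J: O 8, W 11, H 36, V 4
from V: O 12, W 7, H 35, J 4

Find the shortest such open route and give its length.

Shortest open route: 47 blocks.

There are 4! = 24 possible orderings.
O→W→H→J→V: 16+28+36+4 = 84
O→W→H→V→J: 16+28+35+4 = 83
O→W→J→H→V: 16+11+36+35 = 98
O→W→J→V→H: 16+11+4+35 = 66
O→W→V→H→J: 16+7+35+36 = 94
O→W→V→J→H: 16+7+4+36 = 63
O→H→W→J→V: 32+28+11+4 = 75
O→H→W→V→J: 32+28+7+4 = 71
O→H→J→W→V: 32+36+11+7 = 86
O→H→J→V→W: 32+36+4+7 = 79
O→H→V→W→J: 32+35+7+11 = 85
O→H→V→J→W: 32+35+4+11 = 82
O→J→W→H→V: 8+11+28+35 = 82
O→J→W→V→H: 8+11+7+35 = 61
… (10 more)
O→J→V→W→H: 8+4+7+28 = 47  ← best
The minimum is 47.
One shortest path: O → J → V → W → H.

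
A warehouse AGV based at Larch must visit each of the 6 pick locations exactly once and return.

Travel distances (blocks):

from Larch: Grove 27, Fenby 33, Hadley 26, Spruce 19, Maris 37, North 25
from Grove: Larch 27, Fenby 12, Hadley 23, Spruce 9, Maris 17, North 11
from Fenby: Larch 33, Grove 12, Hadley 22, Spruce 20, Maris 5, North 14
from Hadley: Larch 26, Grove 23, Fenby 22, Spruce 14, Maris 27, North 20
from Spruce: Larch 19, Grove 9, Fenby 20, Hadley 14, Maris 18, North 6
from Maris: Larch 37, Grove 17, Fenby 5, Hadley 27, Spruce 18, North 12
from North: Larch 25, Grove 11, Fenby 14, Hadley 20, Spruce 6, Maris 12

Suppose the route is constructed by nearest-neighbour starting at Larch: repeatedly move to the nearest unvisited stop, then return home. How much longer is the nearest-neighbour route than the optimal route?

The nearest-neighbour route is 4 blocks longer than optimal.

Larch: Spruce=19, North=25, Hadley=26, Grove=27, Fenby=33, Maris=37 ⇒ Spruce
Spruce: North=6, Grove=9, Hadley=14, Maris=18, Fenby=20 ⇒ North
North: Grove=11, Maris=12, Fenby=14, Hadley=20 ⇒ Grove
Grove: Fenby=12, Maris=17, Hadley=23 ⇒ Fenby
Fenby: Maris=5, Hadley=22 ⇒ Maris
Maris: Hadley=27 ⇒ Hadley
NN route Larch → Spruce → North → Grove → Fenby → Maris → Hadley → Larch costs 106.
Optimal: Larch → Grove → Fenby → Maris → North → Spruce → Hadley → Larch costs 102 (by enumerating all 360 distinct tours).
Excess = 106 − 102 = 4.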